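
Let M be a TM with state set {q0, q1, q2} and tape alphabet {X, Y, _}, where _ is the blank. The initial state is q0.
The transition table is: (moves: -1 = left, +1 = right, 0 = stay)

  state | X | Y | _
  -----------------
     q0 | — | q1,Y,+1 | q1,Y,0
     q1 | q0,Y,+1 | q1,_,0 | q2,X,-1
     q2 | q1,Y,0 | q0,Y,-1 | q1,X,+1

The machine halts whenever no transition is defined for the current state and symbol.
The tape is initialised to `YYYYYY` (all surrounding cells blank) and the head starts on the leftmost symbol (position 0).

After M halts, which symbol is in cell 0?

X

q0 | __[Y]YYYYY   read Y → write Y, move +1, go to q1
q1 | __Y[Y]YYYY   read Y → write _, move 0, go to q1
q1 | __Y[_]YYYY   read _ → write X, move -1, go to q2
q2 | __[Y]XYYYY   read Y → write Y, move -1, go to q0
q0 | _[_]YXYYYY   read _ → write Y, move 0, go to q1
q1 | _[Y]YXYYYY   read Y → write _, move 0, go to q1
q1 | _[_]YXYYYY   read _ → write X, move -1, go to q2
q2 | [_]XYXYYYY   read _ → write X, move +1, go to q1
q1 | X[X]YXYYYY   read X → write Y, move +1, go to q0
q0 | XY[Y]XYYYY   read Y → write Y, move +1, go to q1
q1 | XYY[X]YYYY   read X → write Y, move +1, go to q0
q0 | XYYY[Y]YYY   read Y → write Y, move +1, go to q1
q1 | XYYYY[Y]YY   read Y → write _, move 0, go to q1
q1 | XYYYY[_]YY   read _ → write X, move -1, go to q2
q2 | XYYY[Y]XYY   read Y → write Y, move -1, go to q0
q0 | XYY[Y]YXYY   read Y → write Y, move +1, go to q1
q1 | XYYY[Y]XYY   read Y → write _, move 0, go to q1
q1 | XYYY[_]XYY   read _ → write X, move -1, go to q2
q2 | XYY[Y]XXYY   read Y → write Y, move -1, go to q0
q0 | XY[Y]YXXYY   read Y → write Y, move +1, go to q1
q1 | XYY[Y]XXYY   read Y → write _, move 0, go to q1
q1 | XYY[_]XXYY   read _ → write X, move -1, go to q2
q2 | XY[Y]XXXYY   read Y → write Y, move -1, go to q0
q0 | X[Y]YXXXYY   read Y → write Y, move +1, go to q1
q1 | XY[Y]XXXYY   read Y → write _, move 0, go to q1
q1 | XY[_]XXXYY   read _ → write X, move -1, go to q2
q2 | X[Y]XXXXYY   read Y → write Y, move -1, go to q0
q0 | [X]YXXXXYY
Cell 0 holds X when M halts.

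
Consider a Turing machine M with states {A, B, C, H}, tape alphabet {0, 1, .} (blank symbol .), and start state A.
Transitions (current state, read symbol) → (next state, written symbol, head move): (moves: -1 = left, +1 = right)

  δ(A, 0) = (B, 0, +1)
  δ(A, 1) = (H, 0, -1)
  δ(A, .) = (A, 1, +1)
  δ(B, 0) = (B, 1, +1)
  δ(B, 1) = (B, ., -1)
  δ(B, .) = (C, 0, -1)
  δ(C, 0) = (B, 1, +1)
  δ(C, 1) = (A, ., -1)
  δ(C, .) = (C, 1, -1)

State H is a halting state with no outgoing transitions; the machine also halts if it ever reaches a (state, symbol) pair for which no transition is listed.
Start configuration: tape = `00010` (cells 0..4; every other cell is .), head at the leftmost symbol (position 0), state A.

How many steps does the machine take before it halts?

18

A | .[0]0010   read 0 → write 0, move +1, go to B
B | .0[0]010   read 0 → write 1, move +1, go to B
B | .01[0]10   read 0 → write 1, move +1, go to B
B | .011[1]0   read 1 → write ., move -1, go to B
B | .01[1].0   read 1 → write ., move -1, go to B
B | .0[1]..0   read 1 → write ., move -1, go to B
B | .[0]...0   read 0 → write 1, move +1, go to B
B | .1[.]..0   read . → write 0, move -1, go to C
C | .[1]0..0   read 1 → write ., move -1, go to A
A | [.].0..0   read . → write 1, move +1, go to A
A | 1[.]0..0   read . → write 1, move +1, go to A
A | 11[0]..0   read 0 → write 0, move +1, go to B
B | 110[.].0   read . → write 0, move -1, go to C
C | 11[0]0.0   read 0 → write 1, move +1, go to B
B | 111[0].0   read 0 → write 1, move +1, go to B
B | 1111[.]0   read . → write 0, move -1, go to C
C | 111[1]00   read 1 → write ., move -1, go to A
A | 11[1].00   read 1 → write 0, move -1, go to H
H | 1[1]0.00
M halts after 18 transitions.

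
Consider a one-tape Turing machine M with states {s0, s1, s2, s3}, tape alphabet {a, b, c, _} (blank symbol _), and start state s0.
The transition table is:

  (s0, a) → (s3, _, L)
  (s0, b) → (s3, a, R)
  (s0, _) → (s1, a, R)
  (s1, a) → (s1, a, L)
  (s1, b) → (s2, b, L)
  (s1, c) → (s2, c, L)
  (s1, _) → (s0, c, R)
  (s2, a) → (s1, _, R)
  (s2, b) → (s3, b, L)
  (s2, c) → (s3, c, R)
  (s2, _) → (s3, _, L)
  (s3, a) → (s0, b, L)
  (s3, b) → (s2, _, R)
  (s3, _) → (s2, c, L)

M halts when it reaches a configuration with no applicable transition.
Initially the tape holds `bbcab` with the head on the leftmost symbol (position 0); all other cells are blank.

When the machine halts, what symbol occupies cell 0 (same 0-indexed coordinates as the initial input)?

a

s0 | [b]bcab   read b → write a, move R, go to s3
s3 | a[b]cab   read b → write _, move R, go to s2
s2 | a_[c]ab   read c → write c, move R, go to s3
s3 | a_c[a]b   read a → write b, move L, go to s0
s0 | a_[c]bb
Cell 0 holds a when M halts.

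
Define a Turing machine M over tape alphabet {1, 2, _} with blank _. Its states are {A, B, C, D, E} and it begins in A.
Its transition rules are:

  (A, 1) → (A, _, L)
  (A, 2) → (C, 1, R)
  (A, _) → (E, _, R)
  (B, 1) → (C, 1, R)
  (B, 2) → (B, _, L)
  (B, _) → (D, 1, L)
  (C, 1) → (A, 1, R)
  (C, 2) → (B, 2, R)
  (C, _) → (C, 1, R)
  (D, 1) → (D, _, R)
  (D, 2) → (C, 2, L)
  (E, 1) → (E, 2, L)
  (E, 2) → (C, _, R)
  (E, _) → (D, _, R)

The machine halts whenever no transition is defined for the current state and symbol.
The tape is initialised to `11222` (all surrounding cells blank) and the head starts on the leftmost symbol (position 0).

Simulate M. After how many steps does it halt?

state=A head=0 tape=_[1]1222____   (A,1)→(A,_,L)
state=A head=-1 tape=[_]_1222____   (A,_)→(E,_,R)
state=E head=0 tape=_[_]1222____   (E,_)→(D,_,R)
state=D head=1 tape=__[1]222____   (D,1)→(D,_,R)
state=D head=2 tape=___[2]22____   (D,2)→(C,2,L)
state=C head=1 tape=__[_]222____   (C,_)→(C,1,R)
state=C head=2 tape=__1[2]22____   (C,2)→(B,2,R)
state=B head=3 tape=__12[2]2____   (B,2)→(B,_,L)
state=B head=2 tape=__1[2]_2____   (B,2)→(B,_,L)
state=B head=1 tape=__[1]__2____   (B,1)→(C,1,R)
state=C head=2 tape=__1[_]_2____   (C,_)→(C,1,R)
state=C head=3 tape=__11[_]2____   (C,_)→(C,1,R)
state=C head=4 tape=__111[2]____   (C,2)→(B,2,R)
state=B head=5 tape=__1112[_]___   (B,_)→(D,1,L)
state=D head=4 tape=__111[2]1___   (D,2)→(C,2,L)
state=C head=3 tape=__11[1]21___   (C,1)→(A,1,R)
state=A head=4 tape=__111[2]1___   (A,2)→(C,1,R)
state=C head=5 tape=__1111[1]___   (C,1)→(A,1,R)
state=A head=6 tape=__11111[_]__   (A,_)→(E,_,R)
state=E head=7 tape=__11111_[_]_   (E,_)→(D,_,R)
state=D head=8 tape=__11111__[_]
M halts after 20 transitions.

20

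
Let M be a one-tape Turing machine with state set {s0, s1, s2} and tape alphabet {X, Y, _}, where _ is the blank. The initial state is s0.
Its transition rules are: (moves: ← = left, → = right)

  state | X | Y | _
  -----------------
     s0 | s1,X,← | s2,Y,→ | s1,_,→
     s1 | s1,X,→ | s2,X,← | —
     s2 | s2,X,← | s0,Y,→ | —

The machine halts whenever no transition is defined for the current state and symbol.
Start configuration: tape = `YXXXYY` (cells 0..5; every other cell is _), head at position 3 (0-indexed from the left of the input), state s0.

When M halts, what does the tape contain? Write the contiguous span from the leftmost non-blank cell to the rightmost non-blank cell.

XXXXXY

s0 | _YXX[X]YY   read X → write X, move ←, go to s1
s1 | _YX[X]XYY   read X → write X, move →, go to s1
s1 | _YXX[X]YY   read X → write X, move →, go to s1
s1 | _YXXX[Y]Y   read Y → write X, move ←, go to s2
s2 | _YXX[X]XY   read X → write X, move ←, go to s2
s2 | _YX[X]XXY   read X → write X, move ←, go to s2
s2 | _Y[X]XXXY   read X → write X, move ←, go to s2
s2 | _[Y]XXXXY   read Y → write Y, move →, go to s0
s0 | _Y[X]XXXY   read X → write X, move ←, go to s1
s1 | _[Y]XXXXY   read Y → write X, move ←, go to s2
s2 | [_]XXXXXY
The non-blank tape span at halt is XXXXXY.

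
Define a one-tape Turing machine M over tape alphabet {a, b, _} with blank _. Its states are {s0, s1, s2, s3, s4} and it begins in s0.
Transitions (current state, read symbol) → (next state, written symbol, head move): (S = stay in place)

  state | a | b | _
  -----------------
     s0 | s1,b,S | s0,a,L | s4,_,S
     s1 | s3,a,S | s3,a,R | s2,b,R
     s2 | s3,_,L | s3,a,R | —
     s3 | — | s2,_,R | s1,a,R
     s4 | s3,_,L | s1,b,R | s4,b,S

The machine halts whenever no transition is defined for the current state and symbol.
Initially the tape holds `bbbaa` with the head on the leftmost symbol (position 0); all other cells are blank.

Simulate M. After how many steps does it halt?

5

s0 | _[b]bbaa   read b → write a, move L, go to s0
s0 | [_]abbaa   read _ → write _, move S, go to s4
s4 | [_]abbaa   read _ → write b, move S, go to s4
s4 | [b]abbaa   read b → write b, move R, go to s1
s1 | b[a]bbaa   read a → write a, move S, go to s3
s3 | b[a]bbaa
M halts after 5 transitions.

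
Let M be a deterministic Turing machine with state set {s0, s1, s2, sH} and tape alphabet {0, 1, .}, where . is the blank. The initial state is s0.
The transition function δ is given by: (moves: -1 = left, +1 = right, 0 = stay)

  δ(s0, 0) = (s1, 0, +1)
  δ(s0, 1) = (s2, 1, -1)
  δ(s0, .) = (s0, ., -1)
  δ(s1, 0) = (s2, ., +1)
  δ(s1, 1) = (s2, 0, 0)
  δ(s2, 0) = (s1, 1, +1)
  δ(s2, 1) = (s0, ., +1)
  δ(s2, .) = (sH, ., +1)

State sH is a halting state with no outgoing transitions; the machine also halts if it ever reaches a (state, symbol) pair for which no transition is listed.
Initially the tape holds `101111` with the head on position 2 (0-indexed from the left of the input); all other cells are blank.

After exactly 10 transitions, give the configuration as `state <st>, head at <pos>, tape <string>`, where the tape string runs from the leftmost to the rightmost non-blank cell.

state s1, head at 6, tape 111111

state=s0 head=2 tape=10[1]111.   (s0,1)→(s2,1,-1)
state=s2 head=1 tape=1[0]1111.   (s2,0)→(s1,1,+1)
state=s1 head=2 tape=11[1]111.   (s1,1)→(s2,0,0)
state=s2 head=2 tape=11[0]111.   (s2,0)→(s1,1,+1)
state=s1 head=3 tape=111[1]11.   (s1,1)→(s2,0,0)
state=s2 head=3 tape=111[0]11.   (s2,0)→(s1,1,+1)
state=s1 head=4 tape=1111[1]1.   (s1,1)→(s2,0,0)
state=s2 head=4 tape=1111[0]1.   (s2,0)→(s1,1,+1)
state=s1 head=5 tape=11111[1].   (s1,1)→(s2,0,0)
state=s2 head=5 tape=11111[0].   (s2,0)→(s1,1,+1)
state=s1 head=6 tape=111111[.]
After 10 steps: state s1, head at 6, tape 111111.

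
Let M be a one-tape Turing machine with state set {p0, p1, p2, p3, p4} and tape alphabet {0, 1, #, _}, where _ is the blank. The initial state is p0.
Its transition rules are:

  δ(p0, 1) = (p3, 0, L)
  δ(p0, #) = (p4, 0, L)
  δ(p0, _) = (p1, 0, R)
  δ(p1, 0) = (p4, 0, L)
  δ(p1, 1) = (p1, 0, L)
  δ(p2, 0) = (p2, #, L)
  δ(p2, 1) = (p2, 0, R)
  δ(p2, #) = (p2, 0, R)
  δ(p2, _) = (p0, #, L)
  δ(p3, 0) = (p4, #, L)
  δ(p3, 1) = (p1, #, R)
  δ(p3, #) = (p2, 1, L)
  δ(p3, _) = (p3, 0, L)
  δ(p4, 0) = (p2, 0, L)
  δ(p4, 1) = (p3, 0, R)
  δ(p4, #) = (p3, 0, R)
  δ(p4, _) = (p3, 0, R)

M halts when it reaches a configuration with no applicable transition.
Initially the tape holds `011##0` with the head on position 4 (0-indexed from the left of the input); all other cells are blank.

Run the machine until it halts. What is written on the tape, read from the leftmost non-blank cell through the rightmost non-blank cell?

0#######

p0 | __011#[#]0   read # → write 0, move L, go to p4
p4 | __011[#]00   read # → write 0, move R, go to p3
p3 | __0110[0]0   read 0 → write #, move L, go to p4
p4 | __011[0]#0   read 0 → write 0, move L, go to p2
p2 | __01[1]0#0   read 1 → write 0, move R, go to p2
p2 | __010[0]#0   read 0 → write #, move L, go to p2
p2 | __01[0]##0   read 0 → write #, move L, go to p2
p2 | __0[1]###0   read 1 → write 0, move R, go to p2
p2 | __00[#]##0   read # → write 0, move R, go to p2
p2 | __000[#]#0   read # → write 0, move R, go to p2
p2 | __0000[#]0   read # → write 0, move R, go to p2
p2 | __00000[0]   read 0 → write #, move L, go to p2
p2 | __0000[0]#   read 0 → write #, move L, go to p2
p2 | __000[0]##   read 0 → write #, move L, go to p2
p2 | __00[0]###   read 0 → write #, move L, go to p2
p2 | __0[0]####   read 0 → write #, move L, go to p2
p2 | __[0]#####   read 0 → write #, move L, go to p2
p2 | _[_]######   read _ → write #, move L, go to p0
p0 | [_]#######   read _ → write 0, move R, go to p1
p1 | 0[#]######
The non-blank tape span at halt is 0#######.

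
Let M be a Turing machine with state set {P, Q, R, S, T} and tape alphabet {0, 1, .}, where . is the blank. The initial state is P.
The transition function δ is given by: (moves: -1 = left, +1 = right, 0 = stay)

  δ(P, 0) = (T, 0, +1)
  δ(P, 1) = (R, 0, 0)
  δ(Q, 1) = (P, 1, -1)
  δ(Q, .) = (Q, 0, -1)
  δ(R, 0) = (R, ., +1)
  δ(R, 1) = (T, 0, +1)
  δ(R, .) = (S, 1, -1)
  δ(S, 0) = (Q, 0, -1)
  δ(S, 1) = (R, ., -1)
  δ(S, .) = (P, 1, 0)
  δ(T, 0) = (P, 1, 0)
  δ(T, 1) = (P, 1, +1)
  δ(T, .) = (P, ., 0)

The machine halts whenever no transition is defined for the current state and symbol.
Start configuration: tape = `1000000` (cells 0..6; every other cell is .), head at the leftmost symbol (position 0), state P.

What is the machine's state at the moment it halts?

P | [1]000000..   read 1 → write 0, move 0, go to R
R | [0]000000..   read 0 → write ., move +1, go to R
R | .[0]00000..   read 0 → write ., move +1, go to R
R | ..[0]0000..   read 0 → write ., move +1, go to R
R | ...[0]000..   read 0 → write ., move +1, go to R
R | ....[0]00..   read 0 → write ., move +1, go to R
R | .....[0]0..   read 0 → write ., move +1, go to R
R | ......[0]..   read 0 → write ., move +1, go to R
R | .......[.].   read . → write 1, move -1, go to S
S | ......[.]1.   read . → write 1, move 0, go to P
P | ......[1]1.   read 1 → write 0, move 0, go to R
R | ......[0]1.   read 0 → write ., move +1, go to R
R | .......[1].   read 1 → write 0, move +1, go to T
T | .......0[.]   read . → write ., move 0, go to P
P | .......0[.]
No transition is defined for (P, .); M halts in state P.

P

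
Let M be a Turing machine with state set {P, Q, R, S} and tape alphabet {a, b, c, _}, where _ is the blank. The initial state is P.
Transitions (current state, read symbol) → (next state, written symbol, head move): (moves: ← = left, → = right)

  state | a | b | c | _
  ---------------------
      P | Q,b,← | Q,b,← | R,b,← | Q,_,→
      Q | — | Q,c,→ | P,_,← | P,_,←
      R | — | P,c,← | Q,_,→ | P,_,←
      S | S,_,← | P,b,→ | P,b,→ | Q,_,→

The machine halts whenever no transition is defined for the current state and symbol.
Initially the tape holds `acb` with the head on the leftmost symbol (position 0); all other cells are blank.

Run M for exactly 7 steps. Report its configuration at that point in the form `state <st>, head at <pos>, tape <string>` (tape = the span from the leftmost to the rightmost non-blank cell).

state Q, head at -1, tape bcb

P | __[a]cb   read a → write b, move ←, go to Q
Q | _[_]bcb   read _ → write _, move ←, go to P
P | [_]_bcb   read _ → write _, move →, go to Q
Q | _[_]bcb   read _ → write _, move ←, go to P
P | [_]_bcb   read _ → write _, move →, go to Q
Q | _[_]bcb   read _ → write _, move ←, go to P
P | [_]_bcb   read _ → write _, move →, go to Q
Q | _[_]bcb
After 7 steps: state Q, head at -1, tape bcb.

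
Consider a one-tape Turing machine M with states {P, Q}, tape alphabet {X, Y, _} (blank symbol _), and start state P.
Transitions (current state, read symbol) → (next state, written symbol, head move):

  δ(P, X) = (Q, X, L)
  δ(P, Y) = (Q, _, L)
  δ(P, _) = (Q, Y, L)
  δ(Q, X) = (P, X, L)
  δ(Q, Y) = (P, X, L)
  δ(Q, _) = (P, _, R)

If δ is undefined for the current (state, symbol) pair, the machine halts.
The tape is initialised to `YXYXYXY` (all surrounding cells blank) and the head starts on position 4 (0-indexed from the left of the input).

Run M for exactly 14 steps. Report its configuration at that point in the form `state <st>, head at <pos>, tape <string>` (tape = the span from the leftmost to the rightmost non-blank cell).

state=P head=4 tape=_YXYX[Y]XY   (P,Y)→(Q,_,L)
state=Q head=3 tape=_YXY[X]_XY   (Q,X)→(P,X,L)
state=P head=2 tape=_YX[Y]X_XY   (P,Y)→(Q,_,L)
state=Q head=1 tape=_Y[X]_X_XY   (Q,X)→(P,X,L)
state=P head=0 tape=_[Y]X_X_XY   (P,Y)→(Q,_,L)
state=Q head=-1 tape=[_]_X_X_XY   (Q,_)→(P,_,R)
state=P head=0 tape=_[_]X_X_XY   (P,_)→(Q,Y,L)
state=Q head=-1 tape=[_]YX_X_XY   (Q,_)→(P,_,R)
state=P head=0 tape=_[Y]X_X_XY   (P,Y)→(Q,_,L)
state=Q head=-1 tape=[_]_X_X_XY   (Q,_)→(P,_,R)
state=P head=0 tape=_[_]X_X_XY   (P,_)→(Q,Y,L)
state=Q head=-1 tape=[_]YX_X_XY   (Q,_)→(P,_,R)
state=P head=0 tape=_[Y]X_X_XY   (P,Y)→(Q,_,L)
state=Q head=-1 tape=[_]_X_X_XY   (Q,_)→(P,_,R)
state=P head=0 tape=_[_]X_X_XY
After 14 steps: state P, head at 0, tape X_X_XY.

state P, head at 0, tape X_X_XY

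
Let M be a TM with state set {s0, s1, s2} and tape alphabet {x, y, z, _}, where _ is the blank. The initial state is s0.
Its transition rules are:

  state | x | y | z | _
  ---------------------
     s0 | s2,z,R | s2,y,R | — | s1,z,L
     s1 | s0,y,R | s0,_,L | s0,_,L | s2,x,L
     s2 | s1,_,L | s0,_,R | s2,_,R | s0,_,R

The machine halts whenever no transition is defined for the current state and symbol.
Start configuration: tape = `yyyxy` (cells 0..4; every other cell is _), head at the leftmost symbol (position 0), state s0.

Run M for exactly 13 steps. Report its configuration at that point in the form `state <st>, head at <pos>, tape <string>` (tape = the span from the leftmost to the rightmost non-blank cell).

state s0, head at 1, tape z__z__y

s0 | ___[y]yyxy   read y → write y, move R, go to s2
s2 | ___y[y]yxy   read y → write _, move R, go to s0
s0 | ___y_[y]xy   read y → write y, move R, go to s2
s2 | ___y_y[x]y   read x → write _, move L, go to s1
s1 | ___y_[y]_y   read y → write _, move L, go to s0
s0 | ___y[_]__y   read _ → write z, move L, go to s1
s1 | ___[y]z__y   read y → write _, move L, go to s0
s0 | __[_]_z__y   read _ → write z, move L, go to s1
s1 | _[_]z_z__y   read _ → write x, move L, go to s2
s2 | [_]xz_z__y   read _ → write _, move R, go to s0
s0 | _[x]z_z__y   read x → write z, move R, go to s2
s2 | _z[z]_z__y   read z → write _, move R, go to s2
s2 | _z_[_]z__y   read _ → write _, move R, go to s0
s0 | _z__[z]__y
After 13 steps: state s0, head at 1, tape z__z__y.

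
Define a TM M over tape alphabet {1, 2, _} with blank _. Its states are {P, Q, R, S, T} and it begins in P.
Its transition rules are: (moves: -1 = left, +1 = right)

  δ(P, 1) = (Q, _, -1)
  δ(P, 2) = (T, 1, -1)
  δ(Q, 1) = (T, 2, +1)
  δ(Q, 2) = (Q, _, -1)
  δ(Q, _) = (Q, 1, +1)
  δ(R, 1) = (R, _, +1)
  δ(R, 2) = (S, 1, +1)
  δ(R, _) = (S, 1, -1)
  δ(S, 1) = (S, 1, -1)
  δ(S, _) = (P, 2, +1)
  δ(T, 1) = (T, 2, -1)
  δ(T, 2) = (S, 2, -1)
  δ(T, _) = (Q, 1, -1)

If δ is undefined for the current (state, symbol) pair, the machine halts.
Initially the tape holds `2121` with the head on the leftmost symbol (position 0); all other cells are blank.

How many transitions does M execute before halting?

38

state=P head=0 tape=_______[2]121   (P,2)→(T,1,-1)
state=T head=-1 tape=______[_]1121   (T,_)→(Q,1,-1)
state=Q head=-2 tape=_____[_]11121   (Q,_)→(Q,1,+1)
state=Q head=-1 tape=_____1[1]1121   (Q,1)→(T,2,+1)
state=T head=0 tape=_____12[1]121   (T,1)→(T,2,-1)
state=T head=-1 tape=_____1[2]2121   (T,2)→(S,2,-1)
state=S head=-2 tape=_____[1]22121   (S,1)→(S,1,-1)
state=S head=-3 tape=____[_]122121   (S,_)→(P,2,+1)
state=P head=-2 tape=____2[1]22121   (P,1)→(Q,_,-1)
state=Q head=-3 tape=____[2]_22121   (Q,2)→(Q,_,-1)
state=Q head=-4 tape=___[_]__22121   (Q,_)→(Q,1,+1)
state=Q head=-3 tape=___1[_]_22121   (Q,_)→(Q,1,+1)
state=Q head=-2 tape=___11[_]22121   (Q,_)→(Q,1,+1)
state=Q head=-1 tape=___111[2]2121   (Q,2)→(Q,_,-1)
state=Q head=-2 tape=___11[1]_2121   (Q,1)→(T,2,+1)
state=T head=-1 tape=___112[_]2121   (T,_)→(Q,1,-1)
state=Q head=-2 tape=___11[2]12121   (Q,2)→(Q,_,-1)
state=Q head=-3 tape=___1[1]_12121   (Q,1)→(T,2,+1)
state=T head=-2 tape=___12[_]12121   (T,_)→(Q,1,-1)
state=Q head=-3 tape=___1[2]112121   (Q,2)→(Q,_,-1)
state=Q head=-4 tape=___[1]_112121   (Q,1)→(T,2,+1)
state=T head=-3 tape=___2[_]112121   (T,_)→(Q,1,-1)
state=Q head=-4 tape=___[2]1112121   (Q,2)→(Q,_,-1)
state=Q head=-5 tape=__[_]_1112121   (Q,_)→(Q,1,+1)
state=Q head=-4 tape=__1[_]1112121   (Q,_)→(Q,1,+1)
state=Q head=-3 tape=__11[1]112121   (Q,1)→(T,2,+1)
state=T head=-2 tape=__112[1]12121   (T,1)→(T,2,-1)
state=T head=-3 tape=__11[2]212121   (T,2)→(S,2,-1)
state=S head=-4 tape=__1[1]2212121   (S,1)→(S,1,-1)
state=S head=-5 tape=__[1]12212121   (S,1)→(S,1,-1)
state=S head=-6 tape=_[_]112212121   (S,_)→(P,2,+1)
state=P head=-5 tape=_2[1]12212121   (P,1)→(Q,_,-1)
state=Q head=-6 tape=_[2]_12212121   (Q,2)→(Q,_,-1)
state=Q head=-7 tape=[_]__12212121   (Q,_)→(Q,1,+1)
state=Q head=-6 tape=1[_]_12212121   (Q,_)→(Q,1,+1)
state=Q head=-5 tape=11[_]12212121   (Q,_)→(Q,1,+1)
state=Q head=-4 tape=111[1]2212121   (Q,1)→(T,2,+1)
state=T head=-3 tape=1112[2]212121   (T,2)→(S,2,-1)
state=S head=-4 tape=111[2]2212121
M halts after 38 transitions.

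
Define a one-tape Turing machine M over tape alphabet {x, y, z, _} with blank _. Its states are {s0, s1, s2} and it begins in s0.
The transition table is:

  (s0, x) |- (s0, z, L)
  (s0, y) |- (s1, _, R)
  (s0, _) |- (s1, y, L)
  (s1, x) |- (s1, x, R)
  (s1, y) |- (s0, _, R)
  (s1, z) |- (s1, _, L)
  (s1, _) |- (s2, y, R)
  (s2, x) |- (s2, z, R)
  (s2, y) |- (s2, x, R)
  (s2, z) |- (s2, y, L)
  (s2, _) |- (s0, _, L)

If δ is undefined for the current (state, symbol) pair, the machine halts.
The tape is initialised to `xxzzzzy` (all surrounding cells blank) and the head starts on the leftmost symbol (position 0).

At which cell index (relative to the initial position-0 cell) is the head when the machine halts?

state=s0 head=0 tape=__[x]xzzzzy_   (s0,x)→(s0,z,L)
state=s0 head=-1 tape=_[_]zxzzzzy_   (s0,_)→(s1,y,L)
state=s1 head=-2 tape=[_]yzxzzzzy_   (s1,_)→(s2,y,R)
state=s2 head=-1 tape=y[y]zxzzzzy_   (s2,y)→(s2,x,R)
state=s2 head=0 tape=yx[z]xzzzzy_   (s2,z)→(s2,y,L)
state=s2 head=-1 tape=y[x]yxzzzzy_   (s2,x)→(s2,z,R)
state=s2 head=0 tape=yz[y]xzzzzy_   (s2,y)→(s2,x,R)
state=s2 head=1 tape=yzx[x]zzzzy_   (s2,x)→(s2,z,R)
state=s2 head=2 tape=yzxz[z]zzzy_   (s2,z)→(s2,y,L)
state=s2 head=1 tape=yzx[z]yzzzy_   (s2,z)→(s2,y,L)
state=s2 head=0 tape=yz[x]yyzzzy_   (s2,x)→(s2,z,R)
state=s2 head=1 tape=yzz[y]yzzzy_   (s2,y)→(s2,x,R)
state=s2 head=2 tape=yzzx[y]zzzy_   (s2,y)→(s2,x,R)
state=s2 head=3 tape=yzzxx[z]zzy_   (s2,z)→(s2,y,L)
state=s2 head=2 tape=yzzx[x]yzzy_   (s2,x)→(s2,z,R)
state=s2 head=3 tape=yzzxz[y]zzy_   (s2,y)→(s2,x,R)
state=s2 head=4 tape=yzzxzx[z]zy_   (s2,z)→(s2,y,L)
state=s2 head=3 tape=yzzxz[x]yzy_   (s2,x)→(s2,z,R)
state=s2 head=4 tape=yzzxzz[y]zy_   (s2,y)→(s2,x,R)
state=s2 head=5 tape=yzzxzzx[z]y_   (s2,z)→(s2,y,L)
state=s2 head=4 tape=yzzxzz[x]yy_   (s2,x)→(s2,z,R)
state=s2 head=5 tape=yzzxzzz[y]y_   (s2,y)→(s2,x,R)
state=s2 head=6 tape=yzzxzzzx[y]_   (s2,y)→(s2,x,R)
state=s2 head=7 tape=yzzxzzzxx[_]   (s2,_)→(s0,_,L)
state=s0 head=6 tape=yzzxzzzx[x]_   (s0,x)→(s0,z,L)
state=s0 head=5 tape=yzzxzzz[x]z_   (s0,x)→(s0,z,L)
state=s0 head=4 tape=yzzxzz[z]zz_
At halt the head is at cell 4.

4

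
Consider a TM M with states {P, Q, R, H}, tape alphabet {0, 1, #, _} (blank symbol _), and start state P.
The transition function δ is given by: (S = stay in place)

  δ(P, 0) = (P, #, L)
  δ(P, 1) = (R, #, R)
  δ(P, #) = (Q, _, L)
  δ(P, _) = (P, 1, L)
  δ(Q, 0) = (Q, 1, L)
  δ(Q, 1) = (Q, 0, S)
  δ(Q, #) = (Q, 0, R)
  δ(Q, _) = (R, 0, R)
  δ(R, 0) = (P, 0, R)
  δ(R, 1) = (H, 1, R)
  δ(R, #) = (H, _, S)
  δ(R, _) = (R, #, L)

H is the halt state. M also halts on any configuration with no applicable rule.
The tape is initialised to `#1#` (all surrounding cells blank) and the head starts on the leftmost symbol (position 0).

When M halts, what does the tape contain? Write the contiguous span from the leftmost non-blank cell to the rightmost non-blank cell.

01_1#

P | __[#]1#   read # → write _, move L, go to Q
Q | _[_]_1#   read _ → write 0, move R, go to R
R | _0[_]1#   read _ → write #, move L, go to R
R | _[0]#1#   read 0 → write 0, move R, go to P
P | _0[#]1#   read # → write _, move L, go to Q
Q | _[0]_1#   read 0 → write 1, move L, go to Q
Q | [_]1_1#   read _ → write 0, move R, go to R
R | 0[1]_1#   read 1 → write 1, move R, go to H
H | 01[_]1#
The non-blank tape span at halt is 01_1#.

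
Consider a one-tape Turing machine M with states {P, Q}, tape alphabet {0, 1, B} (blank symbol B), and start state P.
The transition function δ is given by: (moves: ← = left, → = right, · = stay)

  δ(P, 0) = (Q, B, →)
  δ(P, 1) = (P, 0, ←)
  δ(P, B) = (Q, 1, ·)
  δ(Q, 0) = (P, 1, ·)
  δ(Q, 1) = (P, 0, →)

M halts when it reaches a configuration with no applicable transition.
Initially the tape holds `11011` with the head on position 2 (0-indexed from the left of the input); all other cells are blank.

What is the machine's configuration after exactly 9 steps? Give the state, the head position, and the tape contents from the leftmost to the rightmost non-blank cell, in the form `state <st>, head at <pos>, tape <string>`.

state Q, head at 5, tape 11B0

P | 11[0]11B   read 0 → write B, move →, go to Q
Q | 11B[1]1B   read 1 → write 0, move →, go to P
P | 11B0[1]B   read 1 → write 0, move ←, go to P
P | 11B[0]0B   read 0 → write B, move →, go to Q
Q | 11BB[0]B   read 0 → write 1, move ·, go to P
P | 11BB[1]B   read 1 → write 0, move ←, go to P
P | 11B[B]0B   read B → write 1, move ·, go to Q
Q | 11B[1]0B   read 1 → write 0, move →, go to P
P | 11B0[0]B   read 0 → write B, move →, go to Q
Q | 11B0B[B]
After 9 steps: state Q, head at 5, tape 11B0.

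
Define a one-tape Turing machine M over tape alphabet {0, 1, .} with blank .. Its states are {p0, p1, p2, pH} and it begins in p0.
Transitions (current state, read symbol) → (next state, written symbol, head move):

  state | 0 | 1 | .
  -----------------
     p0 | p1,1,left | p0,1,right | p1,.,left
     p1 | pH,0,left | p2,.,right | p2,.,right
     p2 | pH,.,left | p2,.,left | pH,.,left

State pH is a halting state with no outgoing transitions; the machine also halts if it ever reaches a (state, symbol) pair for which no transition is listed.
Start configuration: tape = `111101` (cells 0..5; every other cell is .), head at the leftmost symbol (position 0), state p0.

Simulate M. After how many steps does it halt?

state=p0 head=0 tape=[1]11101   (p0,1)→(p0,1,right)
state=p0 head=1 tape=1[1]1101   (p0,1)→(p0,1,right)
state=p0 head=2 tape=11[1]101   (p0,1)→(p0,1,right)
state=p0 head=3 tape=111[1]01   (p0,1)→(p0,1,right)
state=p0 head=4 tape=1111[0]1   (p0,0)→(p1,1,left)
state=p1 head=3 tape=111[1]11   (p1,1)→(p2,.,right)
state=p2 head=4 tape=111.[1]1   (p2,1)→(p2,.,left)
state=p2 head=3 tape=111[.].1   (p2,.)→(pH,.,left)
state=pH head=2 tape=11[1]..1
M halts after 8 transitions.

8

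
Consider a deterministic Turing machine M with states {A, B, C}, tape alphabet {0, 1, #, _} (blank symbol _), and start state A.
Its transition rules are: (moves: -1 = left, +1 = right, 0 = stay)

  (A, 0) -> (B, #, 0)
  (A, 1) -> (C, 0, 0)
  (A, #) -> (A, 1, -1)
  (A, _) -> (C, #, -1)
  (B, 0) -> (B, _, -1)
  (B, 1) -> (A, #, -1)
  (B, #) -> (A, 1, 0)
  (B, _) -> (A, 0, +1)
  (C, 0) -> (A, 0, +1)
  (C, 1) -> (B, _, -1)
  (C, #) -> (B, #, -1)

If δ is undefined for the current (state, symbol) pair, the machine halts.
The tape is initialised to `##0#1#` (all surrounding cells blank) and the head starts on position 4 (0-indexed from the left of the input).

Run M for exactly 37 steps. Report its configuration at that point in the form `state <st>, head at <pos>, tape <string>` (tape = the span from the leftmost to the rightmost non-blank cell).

A | ##0#[1]#____   read 1 → write 0, move 0, go to C
C | ##0#[0]#____   read 0 → write 0, move +1, go to A
A | ##0#0[#]____   read # → write 1, move -1, go to A
A | ##0#[0]1____   read 0 → write #, move 0, go to B
B | ##0#[#]1____   read # → write 1, move 0, go to A
A | ##0#[1]1____   read 1 → write 0, move 0, go to C
C | ##0#[0]1____   read 0 → write 0, move +1, go to A
A | ##0#0[1]____   read 1 → write 0, move 0, go to C
C | ##0#0[0]____   read 0 → write 0, move +1, go to A
A | ##0#00[_]___   read _ → write #, move -1, go to C
C | ##0#0[0]#___   read 0 → write 0, move +1, go to A
A | ##0#00[#]___   read # → write 1, move -1, go to A
A | ##0#0[0]1___   read 0 → write #, move 0, go to B
B | ##0#0[#]1___   read # → write 1, move 0, go to A
A | ##0#0[1]1___   read 1 → write 0, move 0, go to C
C | ##0#0[0]1___   read 0 → write 0, move +1, go to A
A | ##0#00[1]___   read 1 → write 0, move 0, go to C
C | ##0#00[0]___   read 0 → write 0, move +1, go to A
A | ##0#000[_]__   read _ → write #, move -1, go to C
C | ##0#00[0]#__   read 0 → write 0, move +1, go to A
A | ##0#000[#]__   read # → write 1, move -1, go to A
A | ##0#00[0]1__   read 0 → write #, move 0, go to B
B | ##0#00[#]1__   read # → write 1, move 0, go to A
A | ##0#00[1]1__   read 1 → write 0, move 0, go to C
C | ##0#00[0]1__   read 0 → write 0, move +1, go to A
A | ##0#000[1]__   read 1 → write 0, move 0, go to C
C | ##0#000[0]__   read 0 → write 0, move +1, go to A
A | ##0#0000[_]_   read _ → write #, move -1, go to C
C | ##0#000[0]#_   read 0 → write 0, move +1, go to A
A | ##0#0000[#]_   read # → write 1, move -1, go to A
A | ##0#000[0]1_   read 0 → write #, move 0, go to B
B | ##0#000[#]1_   read # → write 1, move 0, go to A
A | ##0#000[1]1_   read 1 → write 0, move 0, go to C
C | ##0#000[0]1_   read 0 → write 0, move +1, go to A
A | ##0#0000[1]_   read 1 → write 0, move 0, go to C
C | ##0#0000[0]_   read 0 → write 0, move +1, go to A
A | ##0#00000[_]   read _ → write #, move -1, go to C
C | ##0#0000[0]#
After 37 steps: state C, head at 8, tape ##0#00000#.

state C, head at 8, tape ##0#00000#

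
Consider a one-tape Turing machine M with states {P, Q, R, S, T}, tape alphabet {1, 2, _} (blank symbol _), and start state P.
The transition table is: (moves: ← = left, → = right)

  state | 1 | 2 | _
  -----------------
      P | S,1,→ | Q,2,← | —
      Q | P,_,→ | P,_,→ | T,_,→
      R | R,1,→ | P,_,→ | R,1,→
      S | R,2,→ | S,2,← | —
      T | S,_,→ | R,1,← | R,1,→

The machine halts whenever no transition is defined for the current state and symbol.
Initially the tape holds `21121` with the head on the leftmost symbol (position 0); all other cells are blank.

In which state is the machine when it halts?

S

P | _[2]1121_   read 2 → write 2, move ←, go to Q
Q | [_]21121_   read _ → write _, move →, go to T
T | _[2]1121_   read 2 → write 1, move ←, go to R
R | [_]11121_   read _ → write 1, move →, go to R
R | 1[1]1121_   read 1 → write 1, move →, go to R
R | 11[1]121_   read 1 → write 1, move →, go to R
R | 111[1]21_   read 1 → write 1, move →, go to R
R | 1111[2]1_   read 2 → write _, move →, go to P
P | 1111_[1]_   read 1 → write 1, move →, go to S
S | 1111_1[_]
No transition is defined for (S, _); M halts in state S.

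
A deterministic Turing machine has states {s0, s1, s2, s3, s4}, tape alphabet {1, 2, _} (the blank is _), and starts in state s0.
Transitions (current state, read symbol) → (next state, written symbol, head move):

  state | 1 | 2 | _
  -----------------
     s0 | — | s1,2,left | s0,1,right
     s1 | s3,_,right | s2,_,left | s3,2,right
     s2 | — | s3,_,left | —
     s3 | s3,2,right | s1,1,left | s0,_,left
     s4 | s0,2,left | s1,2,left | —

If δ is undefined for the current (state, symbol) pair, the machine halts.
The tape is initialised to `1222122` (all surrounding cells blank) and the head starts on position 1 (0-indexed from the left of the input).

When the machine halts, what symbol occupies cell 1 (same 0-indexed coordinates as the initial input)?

1

s0 | __1[2]22122   read 2 → write 2, move left, go to s1
s1 | __[1]222122   read 1 → write _, move right, go to s3
s3 | ___[2]22122   read 2 → write 1, move left, go to s1
s1 | __[_]122122   read _ → write 2, move right, go to s3
s3 | __2[1]22122   read 1 → write 2, move right, go to s3
s3 | __22[2]2122   read 2 → write 1, move left, go to s1
s1 | __2[2]12122   read 2 → write _, move left, go to s2
s2 | __[2]_12122   read 2 → write _, move left, go to s3
s3 | _[_]__12122   read _ → write _, move left, go to s0
s0 | [_]___12122   read _ → write 1, move right, go to s0
s0 | 1[_]__12122   read _ → write 1, move right, go to s0
s0 | 11[_]_12122   read _ → write 1, move right, go to s0
s0 | 111[_]12122   read _ → write 1, move right, go to s0
s0 | 1111[1]2122
Cell 1 holds 1 when M halts.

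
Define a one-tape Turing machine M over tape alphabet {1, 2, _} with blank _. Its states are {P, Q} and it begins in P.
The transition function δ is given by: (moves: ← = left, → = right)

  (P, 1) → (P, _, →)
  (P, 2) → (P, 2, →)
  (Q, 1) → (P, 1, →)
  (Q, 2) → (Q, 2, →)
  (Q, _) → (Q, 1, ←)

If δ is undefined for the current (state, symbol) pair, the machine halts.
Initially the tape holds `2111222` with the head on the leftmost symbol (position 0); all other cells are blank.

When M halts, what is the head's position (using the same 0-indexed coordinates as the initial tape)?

7

P | [2]111222_   read 2 → write 2, move →, go to P
P | 2[1]11222_   read 1 → write _, move →, go to P
P | 2_[1]1222_   read 1 → write _, move →, go to P
P | 2__[1]222_   read 1 → write _, move →, go to P
P | 2___[2]22_   read 2 → write 2, move →, go to P
P | 2___2[2]2_   read 2 → write 2, move →, go to P
P | 2___22[2]_   read 2 → write 2, move →, go to P
P | 2___222[_]
At halt the head is at cell 7.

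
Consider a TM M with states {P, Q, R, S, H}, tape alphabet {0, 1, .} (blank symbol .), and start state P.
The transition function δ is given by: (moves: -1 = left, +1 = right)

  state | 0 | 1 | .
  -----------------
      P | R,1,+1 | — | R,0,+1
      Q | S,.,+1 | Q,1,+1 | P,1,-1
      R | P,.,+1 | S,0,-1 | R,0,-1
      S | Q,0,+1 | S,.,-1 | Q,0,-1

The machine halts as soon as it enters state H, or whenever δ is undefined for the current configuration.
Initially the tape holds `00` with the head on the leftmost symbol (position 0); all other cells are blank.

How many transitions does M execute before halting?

10

state=P head=0 tape=[0]0...   (P,0)→(R,1,+1)
state=R head=1 tape=1[0]...   (R,0)→(P,.,+1)
state=P head=2 tape=1.[.]..   (P,.)→(R,0,+1)
state=R head=3 tape=1.0[.].   (R,.)→(R,0,-1)
state=R head=2 tape=1.[0]0.   (R,0)→(P,.,+1)
state=P head=3 tape=1..[0].   (P,0)→(R,1,+1)
state=R head=4 tape=1..1[.]   (R,.)→(R,0,-1)
state=R head=3 tape=1..[1]0   (R,1)→(S,0,-1)
state=S head=2 tape=1.[.]00   (S,.)→(Q,0,-1)
state=Q head=1 tape=1[.]000   (Q,.)→(P,1,-1)
state=P head=0 tape=[1]1000
M halts after 10 transitions.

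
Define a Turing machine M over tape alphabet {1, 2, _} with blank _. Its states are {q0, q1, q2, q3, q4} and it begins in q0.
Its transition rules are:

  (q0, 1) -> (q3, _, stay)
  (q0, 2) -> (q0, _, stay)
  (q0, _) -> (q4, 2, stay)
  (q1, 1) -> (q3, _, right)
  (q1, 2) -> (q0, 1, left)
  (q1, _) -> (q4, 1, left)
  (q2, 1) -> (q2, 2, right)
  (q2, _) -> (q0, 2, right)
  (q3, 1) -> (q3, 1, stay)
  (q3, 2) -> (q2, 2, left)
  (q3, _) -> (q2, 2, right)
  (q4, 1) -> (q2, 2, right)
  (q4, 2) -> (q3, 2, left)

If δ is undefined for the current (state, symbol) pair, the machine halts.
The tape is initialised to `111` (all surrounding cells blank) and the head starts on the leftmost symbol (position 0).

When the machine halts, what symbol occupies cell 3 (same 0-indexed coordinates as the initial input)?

q0 | [1]11__   read 1 → write _, move stay, go to q3
q3 | [_]11__   read _ → write 2, move right, go to q2
q2 | 2[1]1__   read 1 → write 2, move right, go to q2
q2 | 22[1]__   read 1 → write 2, move right, go to q2
q2 | 222[_]_   read _ → write 2, move right, go to q0
q0 | 2222[_]   read _ → write 2, move stay, go to q4
q4 | 2222[2]   read 2 → write 2, move left, go to q3
q3 | 222[2]2   read 2 → write 2, move left, go to q2
q2 | 22[2]22
Cell 3 holds 2 when M halts.

2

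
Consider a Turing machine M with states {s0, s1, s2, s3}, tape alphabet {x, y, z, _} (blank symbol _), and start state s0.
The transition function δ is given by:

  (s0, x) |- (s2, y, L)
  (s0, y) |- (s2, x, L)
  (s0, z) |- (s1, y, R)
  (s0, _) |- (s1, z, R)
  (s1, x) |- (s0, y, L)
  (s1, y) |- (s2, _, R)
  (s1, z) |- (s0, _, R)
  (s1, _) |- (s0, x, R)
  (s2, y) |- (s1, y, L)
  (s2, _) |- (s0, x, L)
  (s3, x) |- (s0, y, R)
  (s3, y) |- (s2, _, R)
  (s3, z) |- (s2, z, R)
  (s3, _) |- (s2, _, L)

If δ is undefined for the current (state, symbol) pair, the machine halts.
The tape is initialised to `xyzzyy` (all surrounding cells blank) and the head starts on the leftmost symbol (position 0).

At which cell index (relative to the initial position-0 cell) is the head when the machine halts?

s0 | __[x]yzzyy   read x → write y, move L, go to s2
s2 | _[_]yyzzyy   read _ → write x, move L, go to s0
s0 | [_]xyyzzyy   read _ → write z, move R, go to s1
s1 | z[x]yyzzyy   read x → write y, move L, go to s0
s0 | [z]yyyzzyy   read z → write y, move R, go to s1
s1 | y[y]yyzzyy   read y → write _, move R, go to s2
s2 | y_[y]yzzyy   read y → write y, move L, go to s1
s1 | y[_]yyzzyy   read _ → write x, move R, go to s0
s0 | yx[y]yzzyy   read y → write x, move L, go to s2
s2 | y[x]xyzzyy
At halt the head is at cell -1.

-1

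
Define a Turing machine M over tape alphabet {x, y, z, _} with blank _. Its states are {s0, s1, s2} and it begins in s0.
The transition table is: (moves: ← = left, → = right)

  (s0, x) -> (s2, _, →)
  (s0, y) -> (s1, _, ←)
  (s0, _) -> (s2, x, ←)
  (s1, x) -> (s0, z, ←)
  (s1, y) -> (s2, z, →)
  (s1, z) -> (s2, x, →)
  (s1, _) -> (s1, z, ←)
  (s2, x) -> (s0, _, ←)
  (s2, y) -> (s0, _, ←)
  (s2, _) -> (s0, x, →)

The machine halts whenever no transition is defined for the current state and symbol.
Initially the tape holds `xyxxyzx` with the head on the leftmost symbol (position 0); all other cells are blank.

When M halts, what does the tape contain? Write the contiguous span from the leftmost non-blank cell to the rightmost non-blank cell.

x_x_x_x_z_zx

s0 | _____[x]yxxyzx   read x → write _, move →, go to s2
s2 | ______[y]xxyzx   read y → write _, move ←, go to s0
s0 | _____[_]_xxyzx   read _ → write x, move ←, go to s2
s2 | ____[_]x_xxyzx   read _ → write x, move →, go to s0
s0 | ____x[x]_xxyzx   read x → write _, move →, go to s2
s2 | ____x_[_]xxyzx   read _ → write x, move →, go to s0
s0 | ____x_x[x]xyzx   read x → write _, move →, go to s2
s2 | ____x_x_[x]yzx   read x → write _, move ←, go to s0
s0 | ____x_x[_]_yzx   read _ → write x, move ←, go to s2
s2 | ____x_[x]x_yzx   read x → write _, move ←, go to s0
s0 | ____x[_]_x_yzx   read _ → write x, move ←, go to s2
s2 | ____[x]x_x_yzx   read x → write _, move ←, go to s0
s0 | ___[_]_x_x_yzx   read _ → write x, move ←, go to s2
s2 | __[_]x_x_x_yzx   read _ → write x, move →, go to s0
s0 | __x[x]_x_x_yzx   read x → write _, move →, go to s2
s2 | __x_[_]x_x_yzx   read _ → write x, move →, go to s0
s0 | __x_x[x]_x_yzx   read x → write _, move →, go to s2
s2 | __x_x_[_]x_yzx   read _ → write x, move →, go to s0
s0 | __x_x_x[x]_yzx   read x → write _, move →, go to s2
s2 | __x_x_x_[_]yzx   read _ → write x, move →, go to s0
s0 | __x_x_x_x[y]zx   read y → write _, move ←, go to s1
s1 | __x_x_x_[x]_zx   read x → write z, move ←, go to s0
s0 | __x_x_x[_]z_zx   read _ → write x, move ←, go to s2
s2 | __x_x_[x]xz_zx   read x → write _, move ←, go to s0
s0 | __x_x[_]_xz_zx   read _ → write x, move ←, go to s2
s2 | __x_[x]x_xz_zx   read x → write _, move ←, go to s0
s0 | __x[_]_x_xz_zx   read _ → write x, move ←, go to s2
s2 | __[x]x_x_xz_zx   read x → write _, move ←, go to s0
s0 | _[_]_x_x_xz_zx   read _ → write x, move ←, go to s2
s2 | [_]x_x_x_xz_zx   read _ → write x, move →, go to s0
s0 | x[x]_x_x_xz_zx   read x → write _, move →, go to s2
s2 | x_[_]x_x_xz_zx   read _ → write x, move →, go to s0
s0 | x_x[x]_x_xz_zx   read x → write _, move →, go to s2
s2 | x_x_[_]x_xz_zx   read _ → write x, move →, go to s0
s0 | x_x_x[x]_xz_zx   read x → write _, move →, go to s2
s2 | x_x_x_[_]xz_zx   read _ → write x, move →, go to s0
s0 | x_x_x_x[x]z_zx   read x → write _, move →, go to s2
s2 | x_x_x_x_[z]_zx
The non-blank tape span at halt is x_x_x_x_z_zx.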